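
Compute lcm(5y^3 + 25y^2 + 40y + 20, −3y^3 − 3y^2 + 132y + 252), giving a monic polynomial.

y^5 + 4y^4 − 39y^3 − 214y^2 − 340y − 168

Euclidean algorithm in ℚ[y]:
  5y^3 + 25y^2 + 40y + 20 = (−5/3)(−3y^3 − 3y^2 + 132y + 252) + (20y^2 + 260y + 440)
  −3y^3 − 3y^2 + 132y + 252 = (−(3/20)y + 9/5)(20y^2 + 260y + 440) + (−270y − 540)
  20y^2 + 260y + 440 = (−(2/27)y − 22/27)(−270y − 540) + (0)
Last nonzero remainder: −270y − 540. Dividing through by −270 gives the monic gcd y + 2.
Then lcm(f, g) = f·g / gcd(f, g); expanding and making the result monic gives the answer.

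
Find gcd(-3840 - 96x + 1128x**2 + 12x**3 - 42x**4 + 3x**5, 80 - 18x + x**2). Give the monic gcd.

Euclidean algorithm in ℚ[x]:
  3x**5 - 42x**4 + 12x**3 + 1128x**2 - 96x - 3840 = (3x**3 + 12x**2 - 12x - 48)(x**2 - 18x + 80) + (0)
The last nonzero remainder x**2 - 18x + 80 is already monic.

80 - 18x + x**2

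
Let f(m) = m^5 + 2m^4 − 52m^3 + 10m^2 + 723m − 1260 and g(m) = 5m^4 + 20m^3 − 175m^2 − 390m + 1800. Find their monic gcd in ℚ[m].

m^3 − 2m^2 − 23m + 60

Euclidean algorithm in ℚ[m]:
  m^5 + 2m^4 − 52m^3 + 10m^2 + 723m − 1260 = ((1/5)m − 2/5)(5m^4 + 20m^3 − 175m^2 − 390m + 1800) + (−9m^3 + 18m^2 + 207m − 540)
  5m^4 + 20m^3 − 175m^2 − 390m + 1800 = (−(5/9)m − 10/3)(−9m^3 + 18m^2 + 207m − 540) + (0)
Last nonzero remainder: −9m^3 + 18m^2 + 207m − 540. Dividing through by −9 gives the monic gcd m^3 − 2m^2 − 23m + 60.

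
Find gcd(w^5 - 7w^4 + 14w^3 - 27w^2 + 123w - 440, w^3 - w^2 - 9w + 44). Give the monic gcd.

Repeated division with remainder:
  w^5 - 7w^4 + 14w^3 - 27w^2 + 123w - 440 = (w^2 - 6w + 17)(w^3 - w^2 - 9w + 44) + (-108w^2 + 540w - 1188)
  w^3 - w^2 - 9w + 44 = (-(1/108)w - 1/27)(-108w^2 + 540w - 1188) + (0)
Last nonzero remainder: -108w^2 + 540w - 1188. Dividing through by -108 gives the monic gcd w^2 - 5w + 11.

w^2 - 5w + 11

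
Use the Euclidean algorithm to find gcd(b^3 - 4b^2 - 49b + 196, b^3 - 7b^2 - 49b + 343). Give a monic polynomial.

b^2 - 49

By polynomial division,
  b^3 - 4b^2 - 49b + 196 = (b^3 - 7b^2 - 49b + 343) + (3b^2 - 147)
  b^3 - 7b^2 - 49b + 343 = ((1/3)b - 7/3)(3b^2 - 147) + (0)
Last nonzero remainder: 3b^2 - 147. Dividing through by 3 gives the monic gcd b^2 - 49.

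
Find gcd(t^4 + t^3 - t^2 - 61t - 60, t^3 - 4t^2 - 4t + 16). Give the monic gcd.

Repeated division with remainder:
  t^4 + t^3 - t^2 - 61t - 60 = (t + 5)(t^3 - 4t^2 - 4t + 16) + (23t^2 - 57t - 140)
  t^3 - 4t^2 - 4t + 16 = ((1/23)t - 35/529)(23t^2 - 57t - 140) + (-(891/529)t + 3564/529)
  23t^2 - 57t - 140 = (-(12167/891)t - 18515/891)(-(891/529)t + 3564/529) + (0)
Last nonzero remainder: -(891/529)t + 3564/529. Dividing through by -891/529 gives the monic gcd t - 4.

t - 4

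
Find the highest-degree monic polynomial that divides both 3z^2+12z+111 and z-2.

By polynomial division,
  3z^2+12z+111 = (3z+18)(z-2) + (147)
  z-2 = ((1/147)z-2/147)(147) + (0)
The last nonzero remainder is the constant 147, so the polynomials are coprime and gcd = 1.

1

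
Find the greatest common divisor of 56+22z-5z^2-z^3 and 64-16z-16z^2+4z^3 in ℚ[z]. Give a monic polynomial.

-8-2z+z^2

By polynomial division,
  -z^3-5z^2+22z+56 = (-1/4)(4z^3-16z^2-16z+64) + (-9z^2+18z+72)
  4z^3-16z^2-16z+64 = (-(4/9)z+8/9)(-9z^2+18z+72) + (0)
Last nonzero remainder: -9z^2+18z+72. Dividing through by -9 gives the monic gcd z^2-2z-8.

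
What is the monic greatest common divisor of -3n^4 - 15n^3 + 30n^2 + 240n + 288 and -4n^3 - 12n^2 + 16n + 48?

n^2 + 5n + 6

Euclidean algorithm in ℚ[n]:
  -3n^4 - 15n^3 + 30n^2 + 240n + 288 = ((3/4)n + 3/2)(-4n^3 - 12n^2 + 16n + 48) + (36n^2 + 180n + 216)
  -4n^3 - 12n^2 + 16n + 48 = (-(1/9)n + 2/9)(36n^2 + 180n + 216) + (0)
Last nonzero remainder: 36n^2 + 180n + 216. Dividing through by 36 gives the monic gcd n^2 + 5n + 6.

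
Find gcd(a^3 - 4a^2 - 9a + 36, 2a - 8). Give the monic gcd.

Repeated division with remainder:
  a^3 - 4a^2 - 9a + 36 = ((1/2)a^2 - 9/2)(2a - 8) + (0)
Last nonzero remainder: 2a - 8. Dividing through by 2 gives the monic gcd a - 4.

a - 4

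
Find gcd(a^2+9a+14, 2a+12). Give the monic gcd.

1

Repeated division with remainder:
  a^2+9a+14 = ((1/2)a+3/2)(2a+12) + (−4)
  2a+12 = (−(1/2)a−3)(−4) + (0)
The last nonzero remainder is the constant −4, so the polynomials are coprime and gcd = 1.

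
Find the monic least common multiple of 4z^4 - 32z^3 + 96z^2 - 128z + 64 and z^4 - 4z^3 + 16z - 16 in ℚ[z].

z^5 - 6z^4 + 8z^3 + 16z^2 - 48z + 32

Euclidean algorithm in ℚ[z]:
  4z^4 - 32z^3 + 96z^2 - 128z + 64 = (4)(z^4 - 4z^3 + 16z - 16) + (-16z^3 + 96z^2 - 192z + 128)
  z^4 - 4z^3 + 16z - 16 = (-(1/16)z - 1/8)(-16z^3 + 96z^2 - 192z + 128) + (0)
Last nonzero remainder: -16z^3 + 96z^2 - 192z + 128. Dividing through by -16 gives the monic gcd z^3 - 6z^2 + 12z - 8.
Then lcm(f, g) = f·g / gcd(f, g); expanding and making the result monic gives the answer.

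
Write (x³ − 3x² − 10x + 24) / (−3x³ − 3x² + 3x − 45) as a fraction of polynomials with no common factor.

(−x² + 6x − 8)/(3x² − 6x + 15)

Euclidean algorithm in ℚ[x]:
  x³ − 3x² − 10x + 24 = (−1/3)(−3x³ − 3x² + 3x − 45) + (−4x² − 9x + 9)
  −3x³ − 3x² + 3x − 45 = ((3/4)x − 15/16)(−4x² − 9x + 9) + (−(195/16)x − 585/16)
  −4x² − 9x + 9 = ((64/195)x − 16/65)(−(195/16)x − 585/16) + (0)
Last nonzero remainder: −(195/16)x − 585/16. Dividing through by −195/16 gives the monic gcd x + 3.
Cancel x + 3 from numerator and denominator to get the reduced form.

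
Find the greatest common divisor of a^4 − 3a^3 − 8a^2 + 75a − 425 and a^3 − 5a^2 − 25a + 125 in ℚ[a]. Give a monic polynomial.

a^2 − 25

Euclidean algorithm in ℚ[a]:
  a^4 − 3a^3 − 8a^2 + 75a − 425 = (a + 2)(a^3 − 5a^2 − 25a + 125) + (27a^2 − 675)
  a^3 − 5a^2 − 25a + 125 = ((1/27)a − 5/27)(27a^2 − 675) + (0)
Last nonzero remainder: 27a^2 − 675. Dividing through by 27 gives the monic gcd a^2 − 25.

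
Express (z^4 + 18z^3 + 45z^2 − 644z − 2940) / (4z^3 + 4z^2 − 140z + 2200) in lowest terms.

(z^3 + 8z^2 − 35z − 294)/(4z^2 − 36z + 220)

Repeated division with remainder:
  z^4 + 18z^3 + 45z^2 − 644z − 2940 = ((1/4)z + 17/4)(4z^3 + 4z^2 − 140z + 2200) + (63z^2 − 599z − 12290)
  4z^3 + 4z^2 − 140z + 2200 = ((4/63)z + 2648/3969)(63z^2 − 599z − 12290) + ((4127572/3969)z + 41275720/3969)
  63z^2 − 599z − 12290 = ((250047/4127572)z − 4877901/4127572)((4127572/3969)z + 41275720/3969) + (0)
Last nonzero remainder: (4127572/3969)z + 41275720/3969. Dividing through by 4127572/3969 gives the monic gcd z + 10.
Cancel z + 10 from numerator and denominator to get the reduced form.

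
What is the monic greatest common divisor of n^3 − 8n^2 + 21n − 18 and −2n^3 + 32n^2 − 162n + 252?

n − 3

Repeated division with remainder:
  n^3 − 8n^2 + 21n − 18 = (−1/2)(−2n^3 + 32n^2 − 162n + 252) + (8n^2 − 60n + 108)
  −2n^3 + 32n^2 − 162n + 252 = (−(1/4)n + 17/8)(8n^2 − 60n + 108) + (−(15/2)n + 45/2)
  8n^2 − 60n + 108 = (−(16/15)n + 24/5)(−(15/2)n + 45/2) + (0)
Last nonzero remainder: −(15/2)n + 45/2. Dividing through by −15/2 gives the monic gcd n − 3.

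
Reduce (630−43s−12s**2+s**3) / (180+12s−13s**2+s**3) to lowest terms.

(−63−2s+s**2)/(−18−3s+s**2)

Euclidean algorithm in ℚ[s]:
  s**3−12s**2−43s+630 = (s**3−13s**2+12s+180) + (s**2−55s+450)
  s**3−13s**2+12s+180 = (s+42)(s**2−55s+450) + (1872s−18720)
  s**2−55s+450 = ((1/1872)s−5/208)(1872s−18720) + (0)
Last nonzero remainder: 1872s−18720. Dividing through by 1872 gives the monic gcd s−10.
Cancel s−10 from numerator and denominator to get the reduced form.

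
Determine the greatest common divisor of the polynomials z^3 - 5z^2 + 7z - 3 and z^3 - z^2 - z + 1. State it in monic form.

By polynomial division,
  z^3 - 5z^2 + 7z - 3 = (z^3 - z^2 - z + 1) + (-4z^2 + 8z - 4)
  z^3 - z^2 - z + 1 = (-(1/4)z - 1/4)(-4z^2 + 8z - 4) + (0)
Last nonzero remainder: -4z^2 + 8z - 4. Dividing through by -4 gives the monic gcd z^2 - 2z + 1.

z^2 - 2z + 1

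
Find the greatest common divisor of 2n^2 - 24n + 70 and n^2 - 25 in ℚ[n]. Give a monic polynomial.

Euclidean algorithm in ℚ[n]:
  2n^2 - 24n + 70 = (2)(n^2 - 25) + (-24n + 120)
  n^2 - 25 = (-(1/24)n - 5/24)(-24n + 120) + (0)
Last nonzero remainder: -24n + 120. Dividing through by -24 gives the monic gcd n - 5.

n - 5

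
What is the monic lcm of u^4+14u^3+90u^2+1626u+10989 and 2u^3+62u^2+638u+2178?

u^5+25u^4+244u^3+2616u^2+28875u+120879

By polynomial division,
  u^4+14u^3+90u^2+1626u+10989 = ((1/2)u-17/2)(2u^3+62u^2+638u+2178) + (298u^2+5960u+29502)
  2u^3+62u^2+638u+2178 = ((1/149)u+11/149)(298u^2+5960u+29502) + (0)
Last nonzero remainder: 298u^2+5960u+29502. Dividing through by 298 gives the monic gcd u^2+20u+99.
Then lcm(f, g) = f·g / gcd(f, g); expanding and making the result monic gives the answer.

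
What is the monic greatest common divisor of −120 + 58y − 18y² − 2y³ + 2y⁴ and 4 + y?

4 + y

Euclidean algorithm in ℚ[y]:
  2y⁴ − 2y³ − 18y² + 58y − 120 = (2y³ − 10y² + 22y − 30)(y + 4) + (0)
The last nonzero remainder y + 4 is already monic.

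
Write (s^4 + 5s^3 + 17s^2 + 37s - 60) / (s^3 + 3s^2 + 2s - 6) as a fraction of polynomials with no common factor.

(s^3 + 6s^2 + 23s + 60)/(s^2 + 4s + 6)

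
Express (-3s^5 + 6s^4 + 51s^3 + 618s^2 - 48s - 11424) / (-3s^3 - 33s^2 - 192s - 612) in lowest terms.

(s^3 - 7s^2 - 16s + 112)/(s + 6)

By polynomial division,
  -3s^5 + 6s^4 + 51s^3 + 618s^2 - 48s - 11424 = (s^2 - 13s + 62)(-3s^3 - 33s^2 - 192s - 612) + (780s^2 + 3900s + 26520)
  -3s^3 - 33s^2 - 192s - 612 = (-(1/260)s - 3/130)(780s^2 + 3900s + 26520) + (0)
Last nonzero remainder: 780s^2 + 3900s + 26520. Dividing through by 780 gives the monic gcd s^2 + 5s + 34.
Cancel s^2 + 5s + 34 from numerator and denominator to get the reduced form.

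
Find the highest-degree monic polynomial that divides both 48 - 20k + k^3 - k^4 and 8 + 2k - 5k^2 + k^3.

Apply the Euclidean algorithm:
  -k^4 + k^3 - 20k + 48 = (-k - 4)(k^3 - 5k^2 + 2k + 8) + (-18k^2 - 4k + 80)
  k^3 - 5k^2 + 2k + 8 = (-(1/18)k + 47/162)(-18k^2 - 4k + 80) + ((616/81)k - 1232/81)
  -18k^2 - 4k + 80 = (-(729/308)k - 405/77)((616/81)k - 1232/81) + (0)
Last nonzero remainder: (616/81)k - 1232/81. Dividing through by 616/81 gives the monic gcd k - 2.

-2 + k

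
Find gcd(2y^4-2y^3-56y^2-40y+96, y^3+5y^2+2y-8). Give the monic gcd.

Repeated division with remainder:
  2y^4-2y^3-56y^2-40y+96 = (2y-12)(y^3+5y^2+2y-8) + (0)
The last nonzero remainder y^3+5y^2+2y-8 is already monic.

y^3+5y^2+2y-8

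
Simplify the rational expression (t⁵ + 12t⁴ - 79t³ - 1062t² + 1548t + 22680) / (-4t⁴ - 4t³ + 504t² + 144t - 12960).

(-t² - 2t + 63)/(4t - 36)

Apply the Euclidean algorithm:
  t⁵ + 12t⁴ - 79t³ - 1062t² + 1548t + 22680 = (-(1/4)t - 11/4)(-4t⁴ - 4t³ + 504t² + 144t - 12960) + (36t³ + 360t² - 1296t - 12960)
  -4t⁴ - 4t³ + 504t² + 144t - 12960 = (-(1/9)t + 1)(36t³ + 360t² - 1296t - 12960) + (0)
Last nonzero remainder: 36t³ + 360t² - 1296t - 12960. Dividing through by 36 gives the monic gcd t³ + 10t² - 36t - 360.
Cancel t³ + 10t² - 36t - 360 from numerator and denominator to get the reduced form.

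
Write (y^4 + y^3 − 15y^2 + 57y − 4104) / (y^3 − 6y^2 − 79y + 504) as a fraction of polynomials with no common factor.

(y^2 + 57)/(y − 7)

Repeated division with remainder:
  y^4 + y^3 − 15y^2 + 57y − 4104 = (y + 7)(y^3 − 6y^2 − 79y + 504) + (106y^2 + 106y − 7632)
  y^3 − 6y^2 − 79y + 504 = ((1/106)y − 7/106)(106y^2 + 106y − 7632) + (0)
Last nonzero remainder: 106y^2 + 106y − 7632. Dividing through by 106 gives the monic gcd y^2 + y − 72.
Cancel y^2 + y − 72 from numerator and denominator to get the reduced form.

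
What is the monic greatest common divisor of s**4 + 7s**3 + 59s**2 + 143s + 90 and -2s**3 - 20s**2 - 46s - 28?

s**2 + 3s + 2

Repeated division with remainder:
  s**4 + 7s**3 + 59s**2 + 143s + 90 = (-(1/2)s + 3/2)(-2s**3 - 20s**2 - 46s - 28) + (66s**2 + 198s + 132)
  -2s**3 - 20s**2 - 46s - 28 = (-(1/33)s - 7/33)(66s**2 + 198s + 132) + (0)
Last nonzero remainder: 66s**2 + 198s + 132. Dividing through by 66 gives the monic gcd s**2 + 3s + 2.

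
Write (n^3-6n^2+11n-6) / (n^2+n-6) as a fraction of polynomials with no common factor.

(n^2-4n+3)/(n+3)

Euclidean algorithm in ℚ[n]:
  n^3-6n^2+11n-6 = (n-7)(n^2+n-6) + (24n-48)
  n^2+n-6 = ((1/24)n+1/8)(24n-48) + (0)
Last nonzero remainder: 24n-48. Dividing through by 24 gives the monic gcd n-2.
Cancel n-2 from numerator and denominator to get the reduced form.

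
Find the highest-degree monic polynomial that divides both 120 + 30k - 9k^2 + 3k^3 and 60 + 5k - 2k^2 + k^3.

20 - 5k + k^2

Repeated division with remainder:
  3k^3 - 9k^2 + 30k + 120 = (3)(k^3 - 2k^2 + 5k + 60) + (-3k^2 + 15k - 60)
  k^3 - 2k^2 + 5k + 60 = (-(1/3)k - 1)(-3k^2 + 15k - 60) + (0)
Last nonzero remainder: -3k^2 + 15k - 60. Dividing through by -3 gives the monic gcd k^2 - 5k + 20.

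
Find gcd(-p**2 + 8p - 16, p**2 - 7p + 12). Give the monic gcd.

p - 4

Repeated division with remainder:
  -p**2 + 8p - 16 = (-1)(p**2 - 7p + 12) + (p - 4)
  p**2 - 7p + 12 = (p - 3)(p - 4) + (0)
The last nonzero remainder p - 4 is already monic.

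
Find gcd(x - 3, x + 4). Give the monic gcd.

1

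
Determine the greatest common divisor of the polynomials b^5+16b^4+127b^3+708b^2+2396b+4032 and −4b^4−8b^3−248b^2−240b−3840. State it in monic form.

b^2+2b+32

Apply the Euclidean algorithm:
  b^5+16b^4+127b^3+708b^2+2396b+4032 = (−(1/4)b−7/2)(−4b^4−8b^3−248b^2−240b−3840) + (37b^3−220b^2+596b−9408)
  −4b^4−8b^3−248b^2−240b−3840 = (−(4/37)b−1176/1369)(37b^3−220b^2+596b−9408) + (−(510024/1369)b^2−(1020048/1369)b−16320768/1369)
  37b^3−220b^2+596b−9408 = (−(50653/510024)b+67081/85004)(−(510024/1369)b^2−(1020048/1369)b−16320768/1369) + (0)
Last nonzero remainder: −(510024/1369)b^2−(1020048/1369)b−16320768/1369. Dividing through by −510024/1369 gives the monic gcd b^2+2b+32.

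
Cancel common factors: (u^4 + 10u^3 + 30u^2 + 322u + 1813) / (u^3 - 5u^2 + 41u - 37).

Repeated division with remainder:
  u^4 + 10u^3 + 30u^2 + 322u + 1813 = (u + 15)(u^3 - 5u^2 + 41u - 37) + (64u^2 - 256u + 2368)
  u^3 - 5u^2 + 41u - 37 = ((1/64)u - 1/64)(64u^2 - 256u + 2368) + (0)
Last nonzero remainder: 64u^2 - 256u + 2368. Dividing through by 64 gives the monic gcd u^2 - 4u + 37.
Cancel u^2 - 4u + 37 from numerator and denominator to get the reduced form.

(u^2 + 14u + 49)/(u - 1)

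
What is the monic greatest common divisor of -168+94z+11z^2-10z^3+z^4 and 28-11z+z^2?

28-11z+z^2

Euclidean algorithm in ℚ[z]:
  z^4-10z^3+11z^2+94z-168 = (z^2+z-6)(z^2-11z+28) + (0)
The last nonzero remainder z^2-11z+28 is already monic.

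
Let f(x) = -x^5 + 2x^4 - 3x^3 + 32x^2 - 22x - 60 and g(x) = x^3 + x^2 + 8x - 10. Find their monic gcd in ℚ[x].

x^2 + 2x + 10

Repeated division with remainder:
  -x^5 + 2x^4 - 3x^3 + 32x^2 - 22x - 60 = (-x^2 + 3x + 2)(x^3 + x^2 + 8x - 10) + (-4x^2 - 8x - 40)
  x^3 + x^2 + 8x - 10 = (-(1/4)x + 1/4)(-4x^2 - 8x - 40) + (0)
Last nonzero remainder: -4x^2 - 8x - 40. Dividing through by -4 gives the monic gcd x^2 + 2x + 10.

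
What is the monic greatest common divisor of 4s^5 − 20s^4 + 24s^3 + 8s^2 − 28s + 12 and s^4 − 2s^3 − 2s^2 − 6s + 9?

s^2 − 4s + 3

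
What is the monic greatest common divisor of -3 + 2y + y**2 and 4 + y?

Apply the Euclidean algorithm:
  y**2 + 2y - 3 = (y - 2)(y + 4) + (5)
  y + 4 = ((1/5)y + 4/5)(5) + (0)
The last nonzero remainder is the constant 5, so the polynomials are coprime and gcd = 1.

1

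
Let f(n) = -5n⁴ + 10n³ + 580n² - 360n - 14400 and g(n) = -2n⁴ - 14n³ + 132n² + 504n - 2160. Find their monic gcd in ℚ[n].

n² - 36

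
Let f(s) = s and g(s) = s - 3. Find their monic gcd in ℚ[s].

1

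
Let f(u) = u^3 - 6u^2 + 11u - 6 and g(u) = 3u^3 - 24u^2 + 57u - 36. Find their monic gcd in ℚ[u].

Apply the Euclidean algorithm:
  u^3 - 6u^2 + 11u - 6 = (1/3)(3u^3 - 24u^2 + 57u - 36) + (2u^2 - 8u + 6)
  3u^3 - 24u^2 + 57u - 36 = ((3/2)u - 6)(2u^2 - 8u + 6) + (0)
Last nonzero remainder: 2u^2 - 8u + 6. Dividing through by 2 gives the monic gcd u^2 - 4u + 3.

u^2 - 4u + 3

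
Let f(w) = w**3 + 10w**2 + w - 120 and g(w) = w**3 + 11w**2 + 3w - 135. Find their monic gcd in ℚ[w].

w**2 + 2w - 15

Apply the Euclidean algorithm:
  w**3 + 10w**2 + w - 120 = (w**3 + 11w**2 + 3w - 135) + (-w**2 - 2w + 15)
  w**3 + 11w**2 + 3w - 135 = (-w - 9)(-w**2 - 2w + 15) + (0)
Last nonzero remainder: -w**2 - 2w + 15. Dividing through by -1 gives the monic gcd w**2 + 2w - 15.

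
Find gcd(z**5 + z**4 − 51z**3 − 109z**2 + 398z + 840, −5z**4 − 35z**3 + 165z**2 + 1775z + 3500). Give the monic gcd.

By polynomial division,
  z**5 + z**4 − 51z**3 − 109z**2 + 398z + 840 = (−(1/5)z + 6/5)(−5z**4 − 35z**3 + 165z**2 + 1775z + 3500) + (24z**3 + 48z**2 − 1032z − 3360)
  −5z**4 − 35z**3 + 165z**2 + 1775z + 3500 = (−(5/24)z − 25/24)(24z**3 + 48z**2 − 1032z − 3360) + (0)
Last nonzero remainder: 24z**3 + 48z**2 − 1032z − 3360. Dividing through by 24 gives the monic gcd z**3 + 2z**2 − 43z − 140.

z**3 + 2z**2 − 43z − 140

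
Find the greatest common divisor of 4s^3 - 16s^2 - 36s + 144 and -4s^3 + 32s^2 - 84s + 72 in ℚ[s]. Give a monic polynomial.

Repeated division with remainder:
  4s^3 - 16s^2 - 36s + 144 = (-1)(-4s^3 + 32s^2 - 84s + 72) + (16s^2 - 120s + 216)
  -4s^3 + 32s^2 - 84s + 72 = (-(1/4)s + 1/8)(16s^2 - 120s + 216) + (-15s + 45)
  16s^2 - 120s + 216 = (-(16/15)s + 24/5)(-15s + 45) + (0)
Last nonzero remainder: -15s + 45. Dividing through by -15 gives the monic gcd s - 3.

s - 3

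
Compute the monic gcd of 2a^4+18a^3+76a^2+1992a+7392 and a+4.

a+4

Repeated division with remainder:
  2a^4+18a^3+76a^2+1992a+7392 = (2a^3+10a^2+36a+1848)(a+4) + (0)
The last nonzero remainder a+4 is already monic.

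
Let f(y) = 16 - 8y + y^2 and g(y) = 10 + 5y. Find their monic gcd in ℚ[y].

1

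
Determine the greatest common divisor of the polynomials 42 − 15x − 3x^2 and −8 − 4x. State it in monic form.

Apply the Euclidean algorithm:
  −3x^2 − 15x + 42 = ((3/4)x + 9/4)(−4x − 8) + (60)
  −4x − 8 = (−(1/15)x − 2/15)(60) + (0)
The last nonzero remainder is the constant 60, so the polynomials are coprime and gcd = 1.

1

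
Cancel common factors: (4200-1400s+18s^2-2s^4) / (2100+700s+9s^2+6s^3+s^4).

Euclidean algorithm in ℚ[s]:
  -2s^4+18s^2-1400s+4200 = (-2)(s^4+6s^3+9s^2+700s+2100) + (12s^3+36s^2+8400)
  s^4+6s^3+9s^2+700s+2100 = ((1/12)s+1/4)(12s^3+36s^2+8400) + (0)
Last nonzero remainder: 12s^3+36s^2+8400. Dividing through by 12 gives the monic gcd s^3+3s^2+700.
Cancel s^3+3s^2+700 from numerator and denominator to get the reduced form.

(6-2s)/(3+s)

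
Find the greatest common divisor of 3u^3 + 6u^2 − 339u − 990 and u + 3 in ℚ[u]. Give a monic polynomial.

u + 3

By polynomial division,
  3u^3 + 6u^2 − 339u − 990 = (3u^2 − 3u − 330)(u + 3) + (0)
The last nonzero remainder u + 3 is already monic.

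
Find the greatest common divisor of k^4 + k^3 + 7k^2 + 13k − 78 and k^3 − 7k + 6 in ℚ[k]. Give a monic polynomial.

k^2 + k − 6

Euclidean algorithm in ℚ[k]:
  k^4 + k^3 + 7k^2 + 13k − 78 = (k + 1)(k^3 − 7k + 6) + (14k^2 + 14k − 84)
  k^3 − 7k + 6 = ((1/14)k − 1/14)(14k^2 + 14k − 84) + (0)
Last nonzero remainder: 14k^2 + 14k − 84. Dividing through by 14 gives the monic gcd k^2 + k − 6.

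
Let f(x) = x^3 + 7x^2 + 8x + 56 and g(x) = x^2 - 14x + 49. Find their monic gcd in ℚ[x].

1

Apply the Euclidean algorithm:
  x^3 + 7x^2 + 8x + 56 = (x + 21)(x^2 - 14x + 49) + (253x - 973)
  x^2 - 14x + 49 = ((1/253)x - 2569/64009)(253x - 973) + (636804/64009)
  253x - 973 = ((16194277/636804)x - 8897251/90972)(636804/64009) + (0)
The last nonzero remainder is the constant 636804/64009, so the polynomials are coprime and gcd = 1.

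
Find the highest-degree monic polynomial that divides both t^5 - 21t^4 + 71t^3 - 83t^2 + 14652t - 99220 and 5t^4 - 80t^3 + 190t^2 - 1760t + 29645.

t^2 - 22t + 121

Euclidean algorithm in ℚ[t]:
  t^5 - 21t^4 + 71t^3 - 83t^2 + 14652t - 99220 = ((1/5)t - 1)(5t^4 - 80t^3 + 190t^2 - 1760t + 29645) + (-47t^3 + 459t^2 + 6963t - 69575)
  5t^4 - 80t^3 + 190t^2 - 1760t + 29645 = (-(5/47)t + 1465/2209)(-47t^3 + 459t^2 + 6963t - 69575) + ((1383580/2209)t^2 - (30438760/2209)t + 167413180/2209)
  -47t^3 + 459t^2 + 6963t - 69575 = (-(103823/1383580)t - 254035/276716)((1383580/2209)t^2 - (30438760/2209)t + 167413180/2209) + (0)
Last nonzero remainder: (1383580/2209)t^2 - (30438760/2209)t + 167413180/2209. Dividing through by 1383580/2209 gives the monic gcd t^2 - 22t + 121.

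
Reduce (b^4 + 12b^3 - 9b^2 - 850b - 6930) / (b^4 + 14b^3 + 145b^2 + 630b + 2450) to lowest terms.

(b^2 + 2b - 99)/(b^2 + 4b + 35)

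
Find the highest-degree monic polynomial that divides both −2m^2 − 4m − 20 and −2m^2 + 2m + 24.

Repeated division with remainder:
  −2m^2 − 4m − 20 = (−2m^2 + 2m + 24) + (−6m − 44)
  −2m^2 + 2m + 24 = ((1/3)m − 25/9)(−6m − 44) + (−884/9)
  −6m − 44 = ((27/442)m + 99/221)(−884/9) + (0)
The last nonzero remainder is the constant −884/9, so the polynomials are coprime and gcd = 1.

1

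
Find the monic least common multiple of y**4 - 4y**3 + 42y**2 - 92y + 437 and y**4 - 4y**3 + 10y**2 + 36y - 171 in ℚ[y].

By polynomial division,
  y**4 - 4y**3 + 42y**2 - 92y + 437 = (y**4 - 4y**3 + 10y**2 + 36y - 171) + (32y**2 - 128y + 608)
  y**4 - 4y**3 + 10y**2 + 36y - 171 = ((1/32)y**2 - 9/32)(32y**2 - 128y + 608) + (0)
Last nonzero remainder: 32y**2 - 128y + 608. Dividing through by 32 gives the monic gcd y**2 - 4y + 19.
Then lcm(f, g) = f·g / gcd(f, g); expanding and making the result monic gives the answer.

y**6 - 4y**5 + 33y**4 - 56y**3 + 59y**2 + 828y - 3933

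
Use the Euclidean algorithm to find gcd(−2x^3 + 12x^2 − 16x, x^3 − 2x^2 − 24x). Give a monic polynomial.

x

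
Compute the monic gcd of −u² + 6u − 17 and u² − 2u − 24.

Repeated division with remainder:
  −u² + 6u − 17 = (−1)(u² − 2u − 24) + (4u − 41)
  u² − 2u − 24 = ((1/4)u + 33/16)(4u − 41) + (969/16)
  4u − 41 = ((64/969)u − 656/969)(969/16) + (0)
The last nonzero remainder is the constant 969/16, so the polynomials are coprime and gcd = 1.

1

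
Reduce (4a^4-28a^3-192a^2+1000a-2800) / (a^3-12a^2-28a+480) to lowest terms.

(4a^3+12a^2-72a+280)/(a^2-2a-48)

Apply the Euclidean algorithm:
  4a^4-28a^3-192a^2+1000a-2800 = (4a+20)(a^3-12a^2-28a+480) + (160a^2-360a-12400)
  a^3-12a^2-28a+480 = ((1/160)a-39/640)(160a^2-360a-12400) + ((441/16)a-2205/8)
  160a^2-360a-12400 = ((2560/441)a+19840/441)((441/16)a-2205/8) + (0)
Last nonzero remainder: (441/16)a-2205/8. Dividing through by 441/16 gives the monic gcd a-10.
Cancel a-10 from numerator and denominator to get the reduced form.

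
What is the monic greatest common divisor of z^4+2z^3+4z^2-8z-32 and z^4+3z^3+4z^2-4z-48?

z^3+4z-16

Repeated division with remainder:
  z^4+2z^3+4z^2-8z-32 = (z^4+3z^3+4z^2-4z-48) + (-z^3-4z+16)
  z^4+3z^3+4z^2-4z-48 = (-z-3)(-z^3-4z+16) + (0)
Last nonzero remainder: -z^3-4z+16. Dividing through by -1 gives the monic gcd z^3+4z-16.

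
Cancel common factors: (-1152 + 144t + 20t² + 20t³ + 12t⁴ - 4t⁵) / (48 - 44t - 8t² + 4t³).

(24 - 5t + 2t² - t³)/(-1 + t)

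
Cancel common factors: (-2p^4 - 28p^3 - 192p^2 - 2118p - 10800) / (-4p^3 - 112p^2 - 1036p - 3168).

Apply the Euclidean algorithm:
  -2p^4 - 28p^3 - 192p^2 - 2118p - 10800 = ((1/2)p - 7)(-4p^3 - 112p^2 - 1036p - 3168) + (-458p^2 - 7786p - 32976)
  -4p^3 - 112p^2 - 1036p - 3168 = ((2/229)p + 22/229)(-458p^2 - 7786p - 32976) + (0)
Last nonzero remainder: -458p^2 - 7786p - 32976. Dividing through by -458 gives the monic gcd p^2 + 17p + 72.
Cancel p^2 + 17p + 72 from numerator and denominator to get the reduced form.

(p^2 - 3p + 75)/(2p + 22)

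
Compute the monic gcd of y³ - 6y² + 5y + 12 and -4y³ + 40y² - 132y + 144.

By polynomial division,
  y³ - 6y² + 5y + 12 = (-1/4)(-4y³ + 40y² - 132y + 144) + (4y² - 28y + 48)
  -4y³ + 40y² - 132y + 144 = (-y + 3)(4y² - 28y + 48) + (0)
Last nonzero remainder: 4y² - 28y + 48. Dividing through by 4 gives the monic gcd y² - 7y + 12.

y² - 7y + 12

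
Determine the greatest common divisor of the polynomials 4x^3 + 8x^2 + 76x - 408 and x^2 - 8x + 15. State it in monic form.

x - 3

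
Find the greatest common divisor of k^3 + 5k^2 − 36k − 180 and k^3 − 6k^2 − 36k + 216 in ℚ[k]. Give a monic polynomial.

k^2 − 36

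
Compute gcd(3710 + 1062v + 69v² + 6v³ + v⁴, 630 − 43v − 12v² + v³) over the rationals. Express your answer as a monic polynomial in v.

7 + v

By polynomial division,
  v⁴ + 6v³ + 69v² + 1062v + 3710 = (v + 18)(v³ − 12v² − 43v + 630) + (328v² + 1206v − 7630)
  v³ − 12v² − 43v + 630 = ((1/328)v − 2571/53792)(328v² + 1206v − 7630) + ((1019445/26896)v + 7136115/26896)
  328v² + 1206v − 7630 = ((8821888/1019445)v − 5863328/203889)((1019445/26896)v + 7136115/26896) + (0)
Last nonzero remainder: (1019445/26896)v + 7136115/26896. Dividing through by 1019445/26896 gives the monic gcd v + 7.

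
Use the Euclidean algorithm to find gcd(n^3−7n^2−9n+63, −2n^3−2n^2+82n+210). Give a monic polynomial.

Euclidean algorithm in ℚ[n]:
  n^3−7n^2−9n+63 = (−1/2)(−2n^3−2n^2+82n+210) + (−8n^2+32n+168)
  −2n^3−2n^2+82n+210 = ((1/4)n+5/4)(−8n^2+32n+168) + (0)
Last nonzero remainder: −8n^2+32n+168. Dividing through by −8 gives the monic gcd n^2−4n−21.

n^2−4n−21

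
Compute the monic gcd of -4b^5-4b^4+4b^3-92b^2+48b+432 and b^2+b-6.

b^2+b-6

By polynomial division,
  -4b^5-4b^4+4b^3-92b^2+48b+432 = (-4b^3-20b-72)(b^2+b-6) + (0)
The last nonzero remainder b^2+b-6 is already monic.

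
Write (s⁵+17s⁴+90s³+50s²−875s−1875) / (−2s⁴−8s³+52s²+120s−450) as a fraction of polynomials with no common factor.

Apply the Euclidean algorithm:
  s⁵+17s⁴+90s³+50s²−875s−1875 = (−(1/2)s−13/2)(−2s⁴−8s³+52s²+120s−450) + (64s³+448s²−320s−4800)
  −2s⁴−8s³+52s²+120s−450 = (−(1/32)s+3/32)(64s³+448s²−320s−4800) + (0)
Last nonzero remainder: 64s³+448s²−320s−4800. Dividing through by 64 gives the monic gcd s³+7s²−5s−75.
Cancel s³+7s²−5s−75 from numerator and denominator to get the reduced form.

(−s²−10s−25)/(2s−6)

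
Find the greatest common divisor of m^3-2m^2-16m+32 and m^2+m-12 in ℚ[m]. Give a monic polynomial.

m+4

Euclidean algorithm in ℚ[m]:
  m^3-2m^2-16m+32 = (m-3)(m^2+m-12) + (-m-4)
  m^2+m-12 = (-m+3)(-m-4) + (0)
Last nonzero remainder: -m-4. Dividing through by -1 gives the monic gcd m+4.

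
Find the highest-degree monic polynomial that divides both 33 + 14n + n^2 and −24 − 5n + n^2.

Repeated division with remainder:
  n^2 + 14n + 33 = (n^2 − 5n − 24) + (19n + 57)
  n^2 − 5n − 24 = ((1/19)n − 8/19)(19n + 57) + (0)
Last nonzero remainder: 19n + 57. Dividing through by 19 gives the monic gcd n + 3.

3 + n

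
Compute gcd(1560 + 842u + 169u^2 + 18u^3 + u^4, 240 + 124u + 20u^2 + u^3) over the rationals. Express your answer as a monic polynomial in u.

By polynomial division,
  u^4 + 18u^3 + 169u^2 + 842u + 1560 = (u − 2)(u^3 + 20u^2 + 124u + 240) + (85u^2 + 850u + 2040)
  u^3 + 20u^2 + 124u + 240 = ((1/85)u + 2/17)(85u^2 + 850u + 2040) + (0)
Last nonzero remainder: 85u^2 + 850u + 2040. Dividing through by 85 gives the monic gcd u^2 + 10u + 24.

24 + 10u + u^2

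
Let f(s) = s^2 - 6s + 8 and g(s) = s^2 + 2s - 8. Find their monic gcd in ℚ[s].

Apply the Euclidean algorithm:
  s^2 - 6s + 8 = (s^2 + 2s - 8) + (-8s + 16)
  s^2 + 2s - 8 = (-(1/8)s - 1/2)(-8s + 16) + (0)
Last nonzero remainder: -8s + 16. Dividing through by -8 gives the monic gcd s - 2.

s - 2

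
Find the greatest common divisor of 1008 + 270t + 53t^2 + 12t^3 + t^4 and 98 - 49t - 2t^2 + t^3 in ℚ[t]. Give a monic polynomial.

By polynomial division,
  t^4 + 12t^3 + 53t^2 + 270t + 1008 = (t + 14)(t^3 - 2t^2 - 49t + 98) + (130t^2 + 858t - 364)
  t^3 - 2t^2 - 49t + 98 = ((1/130)t - 43/650)(130t^2 + 858t - 364) + ((264/25)t + 1848/25)
  130t^2 + 858t - 364 = ((1625/132)t - 325/66)((264/25)t + 1848/25) + (0)
Last nonzero remainder: (264/25)t + 1848/25. Dividing through by 264/25 gives the monic gcd t + 7.

7 + t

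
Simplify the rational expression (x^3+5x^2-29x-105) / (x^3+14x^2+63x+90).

(x^2+2x-35)/(x^2+11x+30)

Euclidean algorithm in ℚ[x]:
  x^3+5x^2-29x-105 = (x^3+14x^2+63x+90) + (-9x^2-92x-195)
  x^3+14x^2+63x+90 = (-(1/9)x-34/81)(-9x^2-92x-195) + ((220/81)x+220/27)
  -9x^2-92x-195 = (-(729/220)x-1053/44)((220/81)x+220/27) + (0)
Last nonzero remainder: (220/81)x+220/27. Dividing through by 220/81 gives the monic gcd x+3.
Cancel x+3 from numerator and denominator to get the reduced form.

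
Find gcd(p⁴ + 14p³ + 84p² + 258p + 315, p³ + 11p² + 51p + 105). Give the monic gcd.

p³ + 11p² + 51p + 105

Apply the Euclidean algorithm:
  p⁴ + 14p³ + 84p² + 258p + 315 = (p + 3)(p³ + 11p² + 51p + 105) + (0)
The last nonzero remainder p³ + 11p² + 51p + 105 is already monic.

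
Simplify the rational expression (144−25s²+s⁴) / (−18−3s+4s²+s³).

Repeated division with remainder:
  s⁴−25s²+144 = (s−4)(s³+4s²−3s−18) + (−6s²+6s+72)
  s³+4s²−3s−18 = (−(1/6)s−5/6)(−6s²+6s+72) + (14s+42)
  −6s²+6s+72 = (−(3/7)s+12/7)(14s+42) + (0)
Last nonzero remainder: 14s+42. Dividing through by 14 gives the monic gcd s+3.
Cancel s+3 from numerator and denominator to get the reduced form.

(48−16s−3s²+s³)/(−6+s+s²)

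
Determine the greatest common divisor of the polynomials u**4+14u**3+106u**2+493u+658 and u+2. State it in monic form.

u+2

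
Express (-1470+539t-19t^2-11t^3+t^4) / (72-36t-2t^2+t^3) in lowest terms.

(245-49t-5t^2+t^3)/(-12+4t+t^2)

By polynomial division,
  t^4-11t^3-19t^2+539t-1470 = (t-9)(t^3-2t^2-36t+72) + (-t^2+143t-822)
  t^3-2t^2-36t+72 = (-t-141)(-t^2+143t-822) + (19305t-115830)
  -t^2+143t-822 = (-(1/19305)t+137/19305)(19305t-115830) + (0)
Last nonzero remainder: 19305t-115830. Dividing through by 19305 gives the monic gcd t-6.
Cancel t-6 from numerator and denominator to get the reduced form.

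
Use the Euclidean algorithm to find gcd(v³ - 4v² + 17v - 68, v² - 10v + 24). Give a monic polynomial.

Apply the Euclidean algorithm:
  v³ - 4v² + 17v - 68 = (v + 6)(v² - 10v + 24) + (53v - 212)
  v² - 10v + 24 = ((1/53)v - 6/53)(53v - 212) + (0)
Last nonzero remainder: 53v - 212. Dividing through by 53 gives the monic gcd v - 4.

v - 4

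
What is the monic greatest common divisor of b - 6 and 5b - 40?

1

Euclidean algorithm in ℚ[b]:
  b - 6 = (1/5)(5b - 40) + (2)
  5b - 40 = ((5/2)b - 20)(2) + (0)
The last nonzero remainder is the constant 2, so the polynomials are coprime and gcd = 1.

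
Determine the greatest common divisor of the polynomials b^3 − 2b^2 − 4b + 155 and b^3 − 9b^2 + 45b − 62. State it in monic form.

b^2 − 7b + 31

Apply the Euclidean algorithm:
  b^3 − 2b^2 − 4b + 155 = (b^3 − 9b^2 + 45b − 62) + (7b^2 − 49b + 217)
  b^3 − 9b^2 + 45b − 62 = ((1/7)b − 2/7)(7b^2 − 49b + 217) + (0)
Last nonzero remainder: 7b^2 − 49b + 217. Dividing through by 7 gives the monic gcd b^2 − 7b + 31.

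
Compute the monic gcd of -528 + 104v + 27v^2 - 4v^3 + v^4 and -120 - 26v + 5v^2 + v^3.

4 + v

Repeated division with remainder:
  v^4 - 4v^3 + 27v^2 + 104v - 528 = (v - 9)(v^3 + 5v^2 - 26v - 120) + (98v^2 - 10v - 1608)
  v^3 + 5v^2 - 26v - 120 = ((1/98)v + 125/2401)(98v^2 - 10v - 1608) + (-(21780/2401)v - 87120/2401)
  98v^2 - 10v - 1608 = (-(117649/10890)v + 160867/3630)(-(21780/2401)v - 87120/2401) + (0)
Last nonzero remainder: -(21780/2401)v - 87120/2401. Dividing through by -21780/2401 gives the monic gcd v + 4.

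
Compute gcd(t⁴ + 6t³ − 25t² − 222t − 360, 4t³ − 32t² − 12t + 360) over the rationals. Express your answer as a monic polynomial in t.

Euclidean algorithm in ℚ[t]:
  t⁴ + 6t³ − 25t² − 222t − 360 = ((1/4)t + 7/2)(4t³ − 32t² − 12t + 360) + (90t² − 270t − 1620)
  4t³ − 32t² − 12t + 360 = ((2/45)t − 2/9)(90t² − 270t − 1620) + (0)
Last nonzero remainder: 90t² − 270t − 1620. Dividing through by 90 gives the monic gcd t² − 3t − 18.

t² − 3t − 18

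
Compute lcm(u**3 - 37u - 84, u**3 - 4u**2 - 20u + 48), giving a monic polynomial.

By polynomial division,
  u**3 - 37u - 84 = (u**3 - 4u**2 - 20u + 48) + (4u**2 - 17u - 132)
  u**3 - 4u**2 - 20u + 48 = ((1/4)u + 1/16)(4u**2 - 17u - 132) + ((225/16)u + 225/4)
  4u**2 - 17u - 132 = ((64/225)u - 176/75)((225/16)u + 225/4) + (0)
Last nonzero remainder: (225/16)u + 225/4. Dividing through by 225/16 gives the monic gcd u + 4.
Then lcm(f, g) = f·g / gcd(f, g); expanding and making the result monic gives the answer.

u**5 - 8u**4 - 25u**3 + 212u**2 + 228u - 1008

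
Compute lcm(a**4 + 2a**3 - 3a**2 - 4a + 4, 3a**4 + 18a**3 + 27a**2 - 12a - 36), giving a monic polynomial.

a**5 + 5a**4 + 3a**3 - 13a**2 - 8a + 12

Repeated division with remainder:
  a**4 + 2a**3 - 3a**2 - 4a + 4 = (1/3)(3a**4 + 18a**3 + 27a**2 - 12a - 36) + (-4a**3 - 12a**2 + 16)
  3a**4 + 18a**3 + 27a**2 - 12a - 36 = (-(3/4)a - 9/4)(-4a**3 - 12a**2 + 16) + (0)
Last nonzero remainder: -4a**3 - 12a**2 + 16. Dividing through by -4 gives the monic gcd a**3 + 3a**2 - 4.
Then lcm(f, g) = f·g / gcd(f, g); expanding and making the result monic gives the answer.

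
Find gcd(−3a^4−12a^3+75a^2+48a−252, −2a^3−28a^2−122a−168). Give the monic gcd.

Repeated division with remainder:
  −3a^4−12a^3+75a^2+48a−252 = ((3/2)a−15)(−2a^3−28a^2−122a−168) + (−162a^2−1530a−2772)
  −2a^3−28a^2−122a−168 = ((1/81)a+41/729)(−162a^2−1530a−2772) + (−(140/81)a−980/81)
  −162a^2−1530a−2772 = ((6561/70)a+8019/35)(−(140/81)a−980/81) + (0)
Last nonzero remainder: −(140/81)a−980/81. Dividing through by −140/81 gives the monic gcd a+7.

a+7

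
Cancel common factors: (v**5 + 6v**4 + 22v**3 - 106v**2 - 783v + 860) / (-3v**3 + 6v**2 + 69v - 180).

By polynomial division,
  v**5 + 6v**4 + 22v**3 - 106v**2 - 783v + 860 = (-(1/3)v**2 - (8/3)v - 61/3)(-3v**3 + 6v**2 + 69v - 180) + (140v**2 + 140v - 2800)
  -3v**3 + 6v**2 + 69v - 180 = (-(3/140)v + 9/140)(140v**2 + 140v - 2800) + (0)
Last nonzero remainder: 140v**2 + 140v - 2800. Dividing through by 140 gives the monic gcd v**2 + v - 20.
Cancel v**2 + v - 20 from numerator and denominator to get the reduced form.

(-v**3 - 5v**2 - 37v + 43)/(3v - 9)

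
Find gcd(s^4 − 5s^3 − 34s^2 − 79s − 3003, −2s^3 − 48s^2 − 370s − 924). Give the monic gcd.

s + 7

By polynomial division,
  s^4 − 5s^3 − 34s^2 − 79s − 3003 = (−(1/2)s + 29/2)(−2s^3 − 48s^2 − 370s − 924) + (477s^2 + 4824s + 10395)
  −2s^3 − 48s^2 − 370s − 924 = (−(2/477)s − 1472/25281)(477s^2 + 4824s + 10395) + (−(127908/2809)s − 895356/2809)
  477s^2 + 4824s + 10395 = (−(148877/14212)s − 42135/1292)(−(127908/2809)s − 895356/2809) + (0)
Last nonzero remainder: −(127908/2809)s − 895356/2809. Dividing through by −127908/2809 gives the monic gcd s + 7.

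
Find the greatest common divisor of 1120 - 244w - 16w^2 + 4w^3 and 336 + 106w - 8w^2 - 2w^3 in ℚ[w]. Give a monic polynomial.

By polynomial division,
  4w^3 - 16w^2 - 244w + 1120 = (-2)(-2w^3 - 8w^2 + 106w + 336) + (-32w^2 - 32w + 1792)
  -2w^3 - 8w^2 + 106w + 336 = ((1/16)w + 3/16)(-32w^2 - 32w + 1792) + (0)
Last nonzero remainder: -32w^2 - 32w + 1792. Dividing through by -32 gives the monic gcd w^2 + w - 56.

-56 + w + w^2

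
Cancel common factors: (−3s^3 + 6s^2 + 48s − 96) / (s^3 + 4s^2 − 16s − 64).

(−3s + 6)/(s + 4)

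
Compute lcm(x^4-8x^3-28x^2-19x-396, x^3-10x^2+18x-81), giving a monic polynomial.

Repeated division with remainder:
  x^4-8x^3-28x^2-19x-396 = (x+2)(x^3-10x^2+18x-81) + (-26x^2+26x-234)
  x^3-10x^2+18x-81 = (-(1/26)x+9/26)(-26x^2+26x-234) + (0)
Last nonzero remainder: -26x^2+26x-234. Dividing through by -26 gives the monic gcd x^2-x+9.
Then lcm(f, g) = f·g / gcd(f, g); expanding and making the result monic gives the answer.

x^5-17x^4+44x^3+233x^2-225x+3564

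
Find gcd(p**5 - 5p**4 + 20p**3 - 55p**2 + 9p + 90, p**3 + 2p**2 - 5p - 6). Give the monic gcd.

p**2 - p - 2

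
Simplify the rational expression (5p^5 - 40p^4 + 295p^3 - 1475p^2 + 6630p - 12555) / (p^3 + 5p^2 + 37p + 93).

(5p^3 - 50p^2 + 240p - 405)/(p + 3)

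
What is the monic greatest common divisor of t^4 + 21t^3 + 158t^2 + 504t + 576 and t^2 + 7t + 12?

t^2 + 7t + 12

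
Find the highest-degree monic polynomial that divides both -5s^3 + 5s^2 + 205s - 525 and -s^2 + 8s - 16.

Euclidean algorithm in ℚ[s]:
  -5s^3 + 5s^2 + 205s - 525 = (5s + 35)(-s^2 + 8s - 16) + (5s + 35)
  -s^2 + 8s - 16 = (-(1/5)s + 3)(5s + 35) + (-121)
  5s + 35 = (-(5/121)s - 35/121)(-121) + (0)
The last nonzero remainder is the constant -121, so the polynomials are coprime and gcd = 1.

1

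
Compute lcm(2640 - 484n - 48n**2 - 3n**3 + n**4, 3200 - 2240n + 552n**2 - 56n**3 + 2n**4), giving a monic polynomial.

105600 - 56320n + 7496n**2 + 68n**3 + 34n**4 - 17n**5 + n**6

Apply the Euclidean algorithm:
  n**4 - 3n**3 - 48n**2 - 484n + 2640 = (1/2)(2n**4 - 56n**3 + 552n**2 - 2240n + 3200) + (25n**3 - 324n**2 + 636n + 1040)
  2n**4 - 56n**3 + 552n**2 - 2240n + 3200 = ((2/25)n - 752/625)(25n**3 - 324n**2 + 636n + 1040) + ((69552/625)n**2 - (973728/625)n + 556416/125)
  25n**3 - 324n**2 + 636n + 1040 = ((15625/69552)n + 8125/34776)((69552/625)n**2 - (973728/625)n + 556416/125) + (0)
Last nonzero remainder: (69552/625)n**2 - (973728/625)n + 556416/125. Dividing through by 69552/625 gives the monic gcd n**2 - 14n + 40.
Then lcm(f, g) = f·g / gcd(f, g); expanding and making the result monic gives the answer.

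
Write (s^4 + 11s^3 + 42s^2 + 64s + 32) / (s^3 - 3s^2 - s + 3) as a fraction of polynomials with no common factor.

Apply the Euclidean algorithm:
  s^4 + 11s^3 + 42s^2 + 64s + 32 = (s + 14)(s^3 - 3s^2 - s + 3) + (85s^2 + 75s - 10)
  s^3 - 3s^2 - s + 3 = ((1/85)s - 66/1445)(85s^2 + 75s - 10) + ((735/289)s + 735/289)
  85s^2 + 75s - 10 = ((4913/147)s - 578/147)((735/289)s + 735/289) + (0)
Last nonzero remainder: (735/289)s + 735/289. Dividing through by 735/289 gives the monic gcd s + 1.
Cancel s + 1 from numerator and denominator to get the reduced form.

(s^3 + 10s^2 + 32s + 32)/(s^2 - 4s + 3)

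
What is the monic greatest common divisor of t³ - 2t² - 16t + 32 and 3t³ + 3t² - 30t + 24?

t² + 2t - 8

Repeated division with remainder:
  t³ - 2t² - 16t + 32 = (1/3)(3t³ + 3t² - 30t + 24) + (-3t² - 6t + 24)
  3t³ + 3t² - 30t + 24 = (-t + 1)(-3t² - 6t + 24) + (0)
Last nonzero remainder: -3t² - 6t + 24. Dividing through by -3 gives the monic gcd t² + 2t - 8.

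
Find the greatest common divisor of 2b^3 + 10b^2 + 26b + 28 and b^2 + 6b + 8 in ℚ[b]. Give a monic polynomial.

b + 2

Euclidean algorithm in ℚ[b]:
  2b^3 + 10b^2 + 26b + 28 = (2b − 2)(b^2 + 6b + 8) + (22b + 44)
  b^2 + 6b + 8 = ((1/22)b + 2/11)(22b + 44) + (0)
Last nonzero remainder: 22b + 44. Dividing through by 22 gives the monic gcd b + 2.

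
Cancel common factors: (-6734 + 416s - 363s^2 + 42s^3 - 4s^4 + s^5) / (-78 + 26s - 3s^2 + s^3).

Repeated division with remainder:
  s^5 - 4s^4 + 42s^3 - 363s^2 + 416s - 6734 = (s^2 - s + 13)(s^3 - 3s^2 + 26s - 78) + (-220s^2 - 5720)
  s^3 - 3s^2 + 26s - 78 = (-(1/220)s + 3/220)(-220s^2 - 5720) + (0)
Last nonzero remainder: -220s^2 - 5720. Dividing through by -220 gives the monic gcd s^2 + 26.
Cancel s^2 + 26 from numerator and denominator to get the reduced form.

(-259 + 16s - 4s^2 + s^3)/(-3 + s)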